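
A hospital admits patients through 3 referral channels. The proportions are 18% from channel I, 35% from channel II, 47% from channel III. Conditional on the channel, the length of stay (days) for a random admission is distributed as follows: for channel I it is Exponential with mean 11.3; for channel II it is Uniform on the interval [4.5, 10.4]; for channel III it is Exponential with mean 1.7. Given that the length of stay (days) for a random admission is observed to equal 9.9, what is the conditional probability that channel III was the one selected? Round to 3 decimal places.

Likelihoods f(9.9 | ·): I: 0.0368497; II: 0.169492; III: 0.0017395.
Posterior ∝ prior × likelihood. Numerator for III: 0.47·0.0017395 = 0.000817565.
Normalizing constant: 0.18·0.0368497 + 0.35·0.169492 + 0.47·0.0017395 = 0.0667725.
P(III | observation) = 0.000817565 / 0.0667725 = 0.012244.

0.012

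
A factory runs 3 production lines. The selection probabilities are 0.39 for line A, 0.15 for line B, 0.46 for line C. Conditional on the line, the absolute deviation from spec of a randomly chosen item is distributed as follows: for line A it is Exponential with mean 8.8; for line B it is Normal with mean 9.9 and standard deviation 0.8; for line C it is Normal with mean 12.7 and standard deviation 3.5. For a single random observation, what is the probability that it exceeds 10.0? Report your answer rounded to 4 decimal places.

0.5514

Conditional on each line, P(X > 10.0): A: 0.320984; B: 0.450262; C: 0.779774.
By total probability, P(X > 10.0) = 0.39·0.320984 + 0.15·0.450262 + 0.46·0.779774 = 0.551419.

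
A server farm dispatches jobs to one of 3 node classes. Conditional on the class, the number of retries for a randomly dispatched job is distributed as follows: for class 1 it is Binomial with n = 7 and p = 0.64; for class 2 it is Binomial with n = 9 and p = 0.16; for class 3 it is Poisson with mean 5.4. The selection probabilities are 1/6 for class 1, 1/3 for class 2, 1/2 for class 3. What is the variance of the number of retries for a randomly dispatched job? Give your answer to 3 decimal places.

Per component, 1: μ=4.48, E[X²]=21.6832; 2: μ=1.44, E[X²]=3.2832; 3: μ=5.4, E[X²]=34.56.
E[X] = 0.166667·4.48 + 0.333333·1.44 + 0.5·5.4 = 3.92667.
E[X²] = 0.166667·21.6832 + 0.333333·3.2832 + 0.5·34.56 = 21.9883.
Var(X) = E[X²] − (E[X])² = 21.9883 − 15.4187 = 6.56956.

6.570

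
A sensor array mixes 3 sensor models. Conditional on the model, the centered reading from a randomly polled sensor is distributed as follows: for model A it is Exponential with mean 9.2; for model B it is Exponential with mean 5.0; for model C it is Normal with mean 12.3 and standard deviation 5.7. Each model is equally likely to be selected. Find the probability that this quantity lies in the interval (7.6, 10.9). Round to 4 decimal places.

Conditional on each model, P(7.6 < X < 10.9): A: 0.131946; B: 0.10567; C: 0.19818.
By total probability, P(7.6 < X < 10.9) = 0.333333·0.131946 + 0.333333·0.10567 + 0.333333·0.19818 = 0.145266.

0.1453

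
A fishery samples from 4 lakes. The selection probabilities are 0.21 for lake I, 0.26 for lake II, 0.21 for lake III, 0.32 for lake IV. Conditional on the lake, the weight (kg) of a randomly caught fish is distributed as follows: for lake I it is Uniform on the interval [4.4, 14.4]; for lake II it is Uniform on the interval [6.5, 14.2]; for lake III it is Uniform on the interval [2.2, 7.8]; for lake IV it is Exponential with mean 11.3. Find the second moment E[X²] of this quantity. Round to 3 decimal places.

136.962

For each component E[X²] = Var + (mean)², giving I: 96.6933; II: 112.063; III: 27.6133; IV: 255.38.
Overall E[X²] = 0.21·96.6933 + 0.26·112.063 + 0.21·27.6133 + 0.32·255.38 = 136.962.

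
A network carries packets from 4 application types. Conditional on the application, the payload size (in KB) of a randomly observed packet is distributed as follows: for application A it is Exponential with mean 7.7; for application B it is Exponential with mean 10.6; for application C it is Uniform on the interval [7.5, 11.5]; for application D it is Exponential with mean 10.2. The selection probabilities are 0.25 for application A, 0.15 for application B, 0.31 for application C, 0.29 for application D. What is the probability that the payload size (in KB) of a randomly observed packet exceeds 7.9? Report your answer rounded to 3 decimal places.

Conditional on each application, P(X > 7.9): A: 0.358447; B: 0.4746; C: 0.9; D: 0.46093.
By total probability, P(X > 7.9) = 0.25·0.358447 + 0.15·0.4746 + 0.31·0.9 + 0.29·0.46093 = 0.573471.

0.573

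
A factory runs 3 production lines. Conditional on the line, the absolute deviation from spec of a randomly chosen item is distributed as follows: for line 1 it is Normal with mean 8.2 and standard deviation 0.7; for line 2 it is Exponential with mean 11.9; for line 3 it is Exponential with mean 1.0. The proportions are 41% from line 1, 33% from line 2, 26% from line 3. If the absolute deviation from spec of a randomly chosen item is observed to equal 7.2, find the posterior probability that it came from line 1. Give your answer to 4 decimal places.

0.8460

Likelihoods f(7.2 | ·): 1: 0.205426; 2: 0.0458867; 3: 0.000746586.
Posterior ∝ prior × likelihood. Numerator for 1: 0.41·0.205426 = 0.0842245.
Normalizing constant: 0.41·0.205426 + 0.33·0.0458867 + 0.26·0.000746586 = 0.0995612.
P(1 | observation) = 0.0842245 / 0.0995612 = 0.845957.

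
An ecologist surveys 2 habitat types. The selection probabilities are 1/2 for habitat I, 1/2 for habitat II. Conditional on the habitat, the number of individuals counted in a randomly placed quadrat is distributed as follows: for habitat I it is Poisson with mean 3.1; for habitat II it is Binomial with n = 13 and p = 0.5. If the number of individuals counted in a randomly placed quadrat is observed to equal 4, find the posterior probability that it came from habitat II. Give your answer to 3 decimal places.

Likelihoods P(X=4 | ·): I: 0.17335; II: 0.0872803.
Posterior ∝ prior × likelihood. Numerator for II: 0.5·0.0872803 = 0.0436401.
Normalizing constant: 0.5·0.17335 + 0.5·0.0872803 = 0.130315.
P(II | observation) = 0.0436401 / 0.130315 = 0.334882.

0.335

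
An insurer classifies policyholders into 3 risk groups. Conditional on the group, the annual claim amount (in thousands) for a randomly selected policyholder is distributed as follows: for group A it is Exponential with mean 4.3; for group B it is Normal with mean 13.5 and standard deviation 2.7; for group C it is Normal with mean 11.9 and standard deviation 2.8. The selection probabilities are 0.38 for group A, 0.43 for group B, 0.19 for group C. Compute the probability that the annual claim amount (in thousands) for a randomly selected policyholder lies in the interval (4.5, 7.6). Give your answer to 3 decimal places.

Conditional on each group, P(4.5 < X < 7.6): A: 0.180391; B: 0.0140086; C: 0.0581937.
By total probability, P(4.5 < X < 7.6) = 0.38·0.180391 + 0.43·0.0140086 + 0.19·0.0581937 = 0.0856292.

0.086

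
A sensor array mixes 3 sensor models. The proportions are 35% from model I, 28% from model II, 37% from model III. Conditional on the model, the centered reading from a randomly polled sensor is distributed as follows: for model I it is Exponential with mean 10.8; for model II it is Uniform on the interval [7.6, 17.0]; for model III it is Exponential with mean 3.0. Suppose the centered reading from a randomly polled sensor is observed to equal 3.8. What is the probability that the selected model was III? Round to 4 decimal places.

Likelihoods f(3.8 | ·): I: 0.0651282; II: 0; III: 0.0939231.
Posterior ∝ prior × likelihood. Numerator for III: 0.37·0.0939231 = 0.0347515.
Normalizing constant: 0.35·0.0651282 + 0.28·0 + 0.37·0.0939231 = 0.0575464.
P(III | observation) = 0.0347515 / 0.0575464 = 0.603887.

0.6039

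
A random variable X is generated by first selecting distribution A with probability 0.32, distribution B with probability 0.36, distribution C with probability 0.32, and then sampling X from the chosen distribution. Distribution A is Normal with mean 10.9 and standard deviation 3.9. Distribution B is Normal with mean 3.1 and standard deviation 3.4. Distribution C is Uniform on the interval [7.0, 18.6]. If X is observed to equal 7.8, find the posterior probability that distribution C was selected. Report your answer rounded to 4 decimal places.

Likelihoods f(7.8 | ·): A: 0.0745843; B: 0.045132; C: 0.0862069.
Posterior ∝ prior × likelihood. Numerator for C: 0.32·0.0862069 = 0.0275862.
Normalizing constant: 0.32·0.0745843 + 0.36·0.045132 + 0.32·0.0862069 = 0.0677007.
P(C | observation) = 0.0275862 / 0.0677007 = 0.407473.

0.4075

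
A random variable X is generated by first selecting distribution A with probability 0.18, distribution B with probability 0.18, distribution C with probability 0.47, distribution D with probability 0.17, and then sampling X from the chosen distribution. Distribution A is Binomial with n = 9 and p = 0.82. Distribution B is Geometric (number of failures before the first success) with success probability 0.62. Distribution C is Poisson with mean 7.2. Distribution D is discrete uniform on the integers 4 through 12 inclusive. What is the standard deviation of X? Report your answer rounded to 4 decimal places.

3.4387

Per component, A: μ=7.38, E[X²]=55.7928; B: μ=0.612903, E[X²]=1.3642; C: μ=7.2, E[X²]=59.04; D: μ=8, E[X²]=70.6667.
E[X] = 0.18·7.38 + 0.18·0.612903 + 0.47·7.2 + 0.17·8 = 6.18272.
E[X²] = 0.18·55.7928 + 0.18·1.3642 + 0.47·59.04 + 0.17·70.6667 = 50.0504.
Var(X) = E[X²] − (E[X])² = 50.0504 − 38.2261 = 11.8243.
SD(X) = √11.8243 = 3.43865.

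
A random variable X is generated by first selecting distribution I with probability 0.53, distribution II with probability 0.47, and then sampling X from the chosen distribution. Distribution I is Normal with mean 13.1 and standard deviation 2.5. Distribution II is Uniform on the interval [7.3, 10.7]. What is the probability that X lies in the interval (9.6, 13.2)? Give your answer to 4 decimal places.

0.3827

Conditional on each component, P(9.6 < X < 13.2): I: 0.435197; II: 0.323529.
By total probability, P(9.6 < X < 13.2) = 0.53·0.435197 + 0.47·0.323529 = 0.382713.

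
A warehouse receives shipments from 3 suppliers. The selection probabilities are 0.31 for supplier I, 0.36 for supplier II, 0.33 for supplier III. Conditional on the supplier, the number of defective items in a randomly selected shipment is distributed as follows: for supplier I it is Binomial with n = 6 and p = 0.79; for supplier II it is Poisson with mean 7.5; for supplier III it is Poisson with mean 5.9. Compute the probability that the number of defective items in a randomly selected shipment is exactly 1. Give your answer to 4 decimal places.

Conditional on each supplier, P(X = 1): I: 0.00193586; II: 0.00414813; III: 0.0161627.
By total probability, P(X = 1) = 0.31·0.00193586 + 0.36·0.00414813 + 0.33·0.0161627 = 0.00742714.

0.0074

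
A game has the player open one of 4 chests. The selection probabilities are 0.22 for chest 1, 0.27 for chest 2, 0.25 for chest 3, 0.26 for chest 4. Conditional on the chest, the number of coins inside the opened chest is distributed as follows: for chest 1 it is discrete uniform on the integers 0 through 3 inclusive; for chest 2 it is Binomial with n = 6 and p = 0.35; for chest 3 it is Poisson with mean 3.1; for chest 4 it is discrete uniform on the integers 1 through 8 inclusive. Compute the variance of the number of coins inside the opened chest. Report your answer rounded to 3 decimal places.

4.060

Per component, 1: μ=1.5, E[X²]=3.5; 2: μ=2.1, E[X²]=5.775; 3: μ=3.1, E[X²]=12.71; 4: μ=4.5, E[X²]=25.5.
E[X] = 0.22·1.5 + 0.27·2.1 + 0.25·3.1 + 0.26·4.5 = 2.842.
E[X²] = 0.22·3.5 + 0.27·5.775 + 0.25·12.71 + 0.26·25.5 = 12.1367.
Var(X) = E[X²] − (E[X])² = 12.1367 − 8.07696 = 4.05979.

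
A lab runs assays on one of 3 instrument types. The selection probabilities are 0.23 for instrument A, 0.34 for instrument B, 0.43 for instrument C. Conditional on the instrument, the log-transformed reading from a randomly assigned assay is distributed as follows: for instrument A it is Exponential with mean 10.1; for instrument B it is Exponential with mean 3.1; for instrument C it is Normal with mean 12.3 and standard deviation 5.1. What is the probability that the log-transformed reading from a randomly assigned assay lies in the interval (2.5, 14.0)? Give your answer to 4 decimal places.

Conditional on each instrument, P(2.5 < X < 14.0): A: 0.530692; B: 0.435508; C: 0.603229.
By total probability, P(2.5 < X < 14.0) = 0.23·0.530692 + 0.34·0.435508 + 0.43·0.603229 = 0.52952.

0.5295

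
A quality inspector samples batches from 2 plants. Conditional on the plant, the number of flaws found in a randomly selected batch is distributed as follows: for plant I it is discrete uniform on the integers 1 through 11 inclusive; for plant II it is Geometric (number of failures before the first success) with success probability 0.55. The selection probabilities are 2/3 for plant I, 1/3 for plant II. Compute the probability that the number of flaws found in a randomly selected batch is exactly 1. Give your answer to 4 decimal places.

0.1431

Conditional on each plant, P(X = 1): I: 0.0909091; II: 0.2475.
By total probability, P(X = 1) = 0.666667·0.0909091 + 0.333333·0.2475 = 0.143106.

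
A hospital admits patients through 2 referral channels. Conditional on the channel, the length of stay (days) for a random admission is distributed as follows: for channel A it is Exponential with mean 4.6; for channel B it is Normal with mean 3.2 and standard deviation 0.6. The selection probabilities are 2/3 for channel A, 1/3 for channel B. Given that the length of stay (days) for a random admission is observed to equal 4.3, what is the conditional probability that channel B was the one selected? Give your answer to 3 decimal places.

0.420

Likelihoods f(4.3 | ·): A: 0.0853633; B: 0.123852.
Posterior ∝ prior × likelihood. Numerator for B: 0.333333·0.123852 = 0.041284.
Normalizing constant: 0.666667·0.0853633 + 0.333333·0.123852 = 0.0981929.
P(B | observation) = 0.041284 / 0.0981929 = 0.420438.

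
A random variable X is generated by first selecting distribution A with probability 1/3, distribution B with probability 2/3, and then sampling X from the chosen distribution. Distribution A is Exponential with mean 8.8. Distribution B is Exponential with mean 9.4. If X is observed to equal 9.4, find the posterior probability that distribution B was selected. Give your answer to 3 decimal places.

Likelihoods f(9.4 | ·): A: 0.0390492; B: 0.0391361.
Posterior ∝ prior × likelihood. Numerator for B: 0.666667·0.0391361 = 0.0260907.
Normalizing constant: 0.333333·0.0390492 + 0.666667·0.0391361 = 0.0391071.
P(B | observation) = 0.0260907 / 0.0391071 = 0.667161.

0.667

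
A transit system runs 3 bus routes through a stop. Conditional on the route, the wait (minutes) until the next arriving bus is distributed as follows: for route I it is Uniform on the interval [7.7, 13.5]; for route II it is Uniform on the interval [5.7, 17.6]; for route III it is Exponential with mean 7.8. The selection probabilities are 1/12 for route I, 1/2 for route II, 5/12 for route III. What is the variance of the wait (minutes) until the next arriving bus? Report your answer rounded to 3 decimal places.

Per component, I: μ=10.6, E[X²]=115.163; II: μ=11.65, E[X²]=147.523; III: μ=7.8, E[X²]=121.68.
E[X] = 0.0833333·10.6 + 0.5·11.65 + 0.416667·7.8 = 9.95833.
E[X²] = 0.0833333·115.163 + 0.5·147.523 + 0.416667·121.68 = 134.059.
Var(X) = E[X²] − (E[X])² = 134.059 − 99.1684 = 34.8902.

34.890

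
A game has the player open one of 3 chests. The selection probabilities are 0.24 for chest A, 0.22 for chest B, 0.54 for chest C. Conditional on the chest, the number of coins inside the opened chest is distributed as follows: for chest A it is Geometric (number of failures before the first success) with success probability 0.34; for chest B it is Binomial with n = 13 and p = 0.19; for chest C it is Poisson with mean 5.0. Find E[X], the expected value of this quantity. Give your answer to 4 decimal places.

Component means — A: 1.94118; B: 2.47; C: 5.
E[X] = 0.24·1.94118 + 0.22·2.47 + 0.54·5 = 3.70928.

3.7093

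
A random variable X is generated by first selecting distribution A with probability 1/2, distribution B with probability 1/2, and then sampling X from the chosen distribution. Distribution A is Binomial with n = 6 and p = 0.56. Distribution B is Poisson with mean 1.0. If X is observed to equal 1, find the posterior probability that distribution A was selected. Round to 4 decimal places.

Likelihoods P(X=1 | ·): A: 0.0554119; B: 0.367879.
Posterior ∝ prior × likelihood. Numerator for A: 0.5·0.0554119 = 0.0277059.
Normalizing constant: 0.5·0.0554119 + 0.5·0.367879 = 0.211646.
P(A | observation) = 0.0277059 / 0.211646 = 0.130907.

0.1309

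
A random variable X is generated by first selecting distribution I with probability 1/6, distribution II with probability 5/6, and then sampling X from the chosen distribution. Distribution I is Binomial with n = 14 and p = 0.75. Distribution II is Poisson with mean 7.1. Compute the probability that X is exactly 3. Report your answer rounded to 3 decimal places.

Conditional on each component, P(X = 3): I: 3.66122e-05; II: 0.049219.
By total probability, P(X = 3) = 0.166667·3.66122e-05 + 0.833333·0.049219 = 0.041022.

0.041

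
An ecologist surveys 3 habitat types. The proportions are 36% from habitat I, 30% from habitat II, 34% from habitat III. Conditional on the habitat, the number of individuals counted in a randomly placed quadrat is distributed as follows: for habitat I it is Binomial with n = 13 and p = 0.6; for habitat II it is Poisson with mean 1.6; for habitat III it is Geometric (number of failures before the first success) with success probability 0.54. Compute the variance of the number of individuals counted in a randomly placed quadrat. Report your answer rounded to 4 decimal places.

Per component, I: μ=7.8, E[X²]=63.96; II: μ=1.6, E[X²]=4.16; III: μ=0.851852, E[X²]=2.30316.
E[X] = 0.36·7.8 + 0.3·1.6 + 0.34·0.851852 = 3.57763.
E[X²] = 0.36·63.96 + 0.3·4.16 + 0.34·2.30316 = 25.0567.
Var(X) = E[X²] − (E[X])² = 25.0567 − 12.7994 = 12.2572.

12.2572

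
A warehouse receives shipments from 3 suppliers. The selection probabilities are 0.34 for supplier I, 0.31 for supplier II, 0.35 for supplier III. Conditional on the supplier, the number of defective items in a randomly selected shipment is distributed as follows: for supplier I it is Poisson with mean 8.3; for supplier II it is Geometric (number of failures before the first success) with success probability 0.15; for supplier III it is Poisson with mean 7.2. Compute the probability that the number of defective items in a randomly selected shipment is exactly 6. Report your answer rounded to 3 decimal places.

0.106

Conditional on each supplier, P(X = 6): I: 0.112847; II: 0.0565724; III: 0.144458.
By total probability, P(X = 6) = 0.34·0.112847 + 0.31·0.0565724 + 0.35·0.144458 = 0.106466.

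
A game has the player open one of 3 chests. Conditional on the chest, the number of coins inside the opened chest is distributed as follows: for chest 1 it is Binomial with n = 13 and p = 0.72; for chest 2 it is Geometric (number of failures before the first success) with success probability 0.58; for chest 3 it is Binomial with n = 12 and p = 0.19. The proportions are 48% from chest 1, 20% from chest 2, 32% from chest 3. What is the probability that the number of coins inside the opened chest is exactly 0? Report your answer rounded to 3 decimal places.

0.142

Conditional on each chest, P(X = 0): 1: 6.50211e-08; 2: 0.58; 3: 0.0797664.
By total probability, P(X = 0) = 0.48·6.50211e-08 + 0.2·0.58 + 0.32·0.0797664 = 0.141525.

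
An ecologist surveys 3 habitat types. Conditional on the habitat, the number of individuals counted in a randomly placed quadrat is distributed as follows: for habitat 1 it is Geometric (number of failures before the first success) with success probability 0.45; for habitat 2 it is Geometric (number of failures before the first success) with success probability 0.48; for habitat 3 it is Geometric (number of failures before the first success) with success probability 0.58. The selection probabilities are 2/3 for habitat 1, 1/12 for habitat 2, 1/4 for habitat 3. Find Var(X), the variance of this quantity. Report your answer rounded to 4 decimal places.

Per component, 1: μ=1.22222, E[X²]=4.20988; 2: μ=1.08333, E[X²]=3.43056; 3: μ=0.724138, E[X²]=1.77289.
E[X] = 0.666667·1.22222 + 0.0833333·1.08333 + 0.25·0.724138 = 1.08613.
E[X²] = 0.666667·4.20988 + 0.0833333·3.43056 + 0.25·1.77289 = 3.53569.
Var(X) = E[X²] − (E[X])² = 3.53569 − 1.17967 = 2.35601.

2.3560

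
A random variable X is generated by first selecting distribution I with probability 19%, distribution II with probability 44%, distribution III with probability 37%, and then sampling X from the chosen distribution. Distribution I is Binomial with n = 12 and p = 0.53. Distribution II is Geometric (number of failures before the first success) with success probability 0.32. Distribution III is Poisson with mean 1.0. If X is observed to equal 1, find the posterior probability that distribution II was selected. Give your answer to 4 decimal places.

Likelihoods P(X=1 | ·): I: 0.00157229; II: 0.2176; III: 0.367879.
Posterior ∝ prior × likelihood. Numerator for II: 0.44·0.2176 = 0.095744.
Normalizing constant: 0.19·0.00157229 + 0.44·0.2176 + 0.37·0.367879 = 0.232158.
P(II | observation) = 0.095744 / 0.232158 = 0.412409.

0.4124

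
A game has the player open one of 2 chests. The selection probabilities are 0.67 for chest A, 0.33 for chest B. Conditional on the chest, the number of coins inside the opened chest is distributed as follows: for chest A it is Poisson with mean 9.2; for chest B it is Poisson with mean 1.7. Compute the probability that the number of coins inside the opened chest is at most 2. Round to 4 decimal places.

Conditional on each chest, P(X ≤ 2): A: 0.00530659; B: 0.757223.
By total probability, P(X ≤ 2) = 0.67·0.00530659 + 0.33·0.757223 = 0.253439.

0.2534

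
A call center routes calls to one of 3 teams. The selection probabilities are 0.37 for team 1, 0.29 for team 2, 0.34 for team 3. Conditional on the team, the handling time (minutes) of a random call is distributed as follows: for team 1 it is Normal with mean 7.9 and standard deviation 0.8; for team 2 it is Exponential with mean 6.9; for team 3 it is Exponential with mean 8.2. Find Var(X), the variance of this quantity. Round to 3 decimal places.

37.191

Per component, 1: μ=7.9, E[X²]=63.05; 2: μ=6.9, E[X²]=95.22; 3: μ=8.2, E[X²]=134.48.
E[X] = 0.37·7.9 + 0.29·6.9 + 0.34·8.2 = 7.712.
E[X²] = 0.37·63.05 + 0.29·95.22 + 0.34·134.48 = 96.6655.
Var(X) = E[X²] − (E[X])² = 96.6655 − 59.4749 = 37.1906.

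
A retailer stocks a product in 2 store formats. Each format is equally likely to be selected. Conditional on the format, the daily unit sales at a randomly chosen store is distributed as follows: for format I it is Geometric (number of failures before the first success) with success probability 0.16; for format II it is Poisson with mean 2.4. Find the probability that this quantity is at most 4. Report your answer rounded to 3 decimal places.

Conditional on each format, P(X ≤ 4): I: 0.581788; II: 0.904131.
By total probability, P(X ≤ 4) = 0.5·0.581788 + 0.5·0.904131 = 0.74296.

0.743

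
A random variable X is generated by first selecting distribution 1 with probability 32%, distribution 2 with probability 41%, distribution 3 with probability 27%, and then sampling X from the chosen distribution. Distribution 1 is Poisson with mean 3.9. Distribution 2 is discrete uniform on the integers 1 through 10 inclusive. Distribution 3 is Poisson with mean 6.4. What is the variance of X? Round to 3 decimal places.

Per component, 1: μ=3.9, E[X²]=19.11; 2: μ=5.5, E[X²]=38.5; 3: μ=6.4, E[X²]=47.36.
E[X] = 0.32·3.9 + 0.41·5.5 + 0.27·6.4 = 5.231.
E[X²] = 0.32·19.11 + 0.41·38.5 + 0.27·47.36 = 34.6874.
Var(X) = E[X²] − (E[X])² = 34.6874 − 27.3634 = 7.32404.

7.324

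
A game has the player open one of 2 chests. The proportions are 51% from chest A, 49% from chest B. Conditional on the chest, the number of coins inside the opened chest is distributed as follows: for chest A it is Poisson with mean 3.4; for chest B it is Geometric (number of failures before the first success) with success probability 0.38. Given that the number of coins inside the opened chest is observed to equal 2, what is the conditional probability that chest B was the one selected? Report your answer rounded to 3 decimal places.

0.421

Likelihoods P(X=2 | ·): A: 0.192898; B: 0.146072.
Posterior ∝ prior × likelihood. Numerator for B: 0.49·0.146072 = 0.0715753.
Normalizing constant: 0.51·0.192898 + 0.49·0.146072 = 0.169953.
P(B | observation) = 0.0715753 / 0.169953 = 0.421147.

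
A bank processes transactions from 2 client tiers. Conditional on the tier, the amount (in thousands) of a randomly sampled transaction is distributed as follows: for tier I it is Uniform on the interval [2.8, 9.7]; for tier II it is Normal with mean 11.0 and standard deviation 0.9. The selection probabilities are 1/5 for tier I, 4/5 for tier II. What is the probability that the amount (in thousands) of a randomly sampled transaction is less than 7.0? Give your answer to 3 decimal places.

Conditional on each tier, P(X < 7.0): I: 0.608696; II: 4.40596e-06.
By total probability, P(X < 7.0) = 0.2·0.608696 + 0.8·4.40596e-06 = 0.121743.

0.122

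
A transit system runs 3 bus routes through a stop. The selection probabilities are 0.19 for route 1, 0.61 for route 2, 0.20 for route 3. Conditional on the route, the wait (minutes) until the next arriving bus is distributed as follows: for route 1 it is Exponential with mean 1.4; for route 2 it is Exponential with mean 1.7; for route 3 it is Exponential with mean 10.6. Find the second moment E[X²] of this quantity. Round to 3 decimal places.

49.215

For each component E[X²] = Var + (mean)², giving 1: 3.92; 2: 5.78; 3: 224.72.
Overall E[X²] = 0.19·3.92 + 0.61·5.78 + 0.2·224.72 = 49.2146.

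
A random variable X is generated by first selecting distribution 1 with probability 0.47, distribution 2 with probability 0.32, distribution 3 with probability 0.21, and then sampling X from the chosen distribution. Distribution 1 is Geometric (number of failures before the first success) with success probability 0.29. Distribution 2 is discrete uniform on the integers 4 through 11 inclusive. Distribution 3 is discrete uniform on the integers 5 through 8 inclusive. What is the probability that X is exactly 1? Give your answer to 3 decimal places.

Conditional on each component, P(X = 1): 1: 0.2059; 2: 0; 3: 0.
By total probability, P(X = 1) = 0.47·0.2059 + 0.32·0 + 0.21·0 = 0.096773.

0.097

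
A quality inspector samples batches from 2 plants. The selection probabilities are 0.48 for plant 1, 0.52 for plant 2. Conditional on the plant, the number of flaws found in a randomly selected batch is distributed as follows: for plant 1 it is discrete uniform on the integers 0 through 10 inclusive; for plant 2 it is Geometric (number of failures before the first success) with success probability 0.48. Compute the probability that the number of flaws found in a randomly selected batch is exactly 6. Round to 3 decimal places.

Conditional on each plant, P(X = 6): 1: 0.0909091; 2: 0.00948989.
By total probability, P(X = 6) = 0.48·0.0909091 + 0.52·0.00948989 = 0.0485711.

0.049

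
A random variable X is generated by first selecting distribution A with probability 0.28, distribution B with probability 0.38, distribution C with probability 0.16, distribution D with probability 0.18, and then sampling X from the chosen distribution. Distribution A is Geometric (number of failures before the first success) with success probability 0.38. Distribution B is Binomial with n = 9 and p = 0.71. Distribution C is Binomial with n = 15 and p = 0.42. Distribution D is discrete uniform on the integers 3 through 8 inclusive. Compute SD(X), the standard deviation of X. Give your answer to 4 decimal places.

2.6887

Per component, A: μ=1.63158, E[X²]=6.95568; B: μ=6.39, E[X²]=42.6852; C: μ=6.3, E[X²]=43.344; D: μ=5.5, E[X²]=33.1667.
E[X] = 0.28·1.63158 + 0.38·6.39 + 0.16·6.3 + 0.18·5.5 = 4.88304.
E[X²] = 0.28·6.95568 + 0.38·42.6852 + 0.16·43.344 + 0.18·33.1667 = 31.073.
Var(X) = E[X²] − (E[X])² = 31.073 − 23.8441 = 7.22891.
SD(X) = √7.22891 = 2.68866.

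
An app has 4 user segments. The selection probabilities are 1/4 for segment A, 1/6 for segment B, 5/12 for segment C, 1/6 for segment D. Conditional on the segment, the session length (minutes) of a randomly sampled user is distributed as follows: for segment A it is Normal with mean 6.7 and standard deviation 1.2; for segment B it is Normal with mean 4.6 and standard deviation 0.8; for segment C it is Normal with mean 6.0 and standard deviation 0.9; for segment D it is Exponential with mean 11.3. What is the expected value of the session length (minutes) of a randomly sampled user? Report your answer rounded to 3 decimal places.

6.825

Component means — A: 6.7; B: 4.6; C: 6; D: 11.3.
E[X] = 0.25·6.7 + 0.166667·4.6 + 0.416667·6 + 0.166667·11.3 = 6.825.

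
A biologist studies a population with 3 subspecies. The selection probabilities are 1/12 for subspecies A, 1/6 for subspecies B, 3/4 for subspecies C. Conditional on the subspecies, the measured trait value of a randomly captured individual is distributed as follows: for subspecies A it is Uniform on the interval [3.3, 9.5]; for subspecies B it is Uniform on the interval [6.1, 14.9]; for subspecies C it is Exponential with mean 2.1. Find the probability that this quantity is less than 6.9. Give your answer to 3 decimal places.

Conditional on each subspecies, P(X < 6.9): A: 0.580645; B: 0.0909091; C: 0.962586.
By total probability, P(X < 6.9) = 0.0833333·0.580645 + 0.166667·0.0909091 + 0.75·0.962586 = 0.785478.

0.785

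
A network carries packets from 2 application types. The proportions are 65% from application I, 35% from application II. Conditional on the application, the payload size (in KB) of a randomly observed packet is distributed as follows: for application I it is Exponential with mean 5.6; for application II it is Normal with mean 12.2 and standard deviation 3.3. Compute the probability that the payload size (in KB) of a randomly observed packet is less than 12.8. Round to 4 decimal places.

0.7841

Conditional on each application, P(X < 12.8): I: 0.898299; II: 0.572137.
By total probability, P(X < 12.8) = 0.65·0.898299 + 0.35·0.572137 = 0.784142.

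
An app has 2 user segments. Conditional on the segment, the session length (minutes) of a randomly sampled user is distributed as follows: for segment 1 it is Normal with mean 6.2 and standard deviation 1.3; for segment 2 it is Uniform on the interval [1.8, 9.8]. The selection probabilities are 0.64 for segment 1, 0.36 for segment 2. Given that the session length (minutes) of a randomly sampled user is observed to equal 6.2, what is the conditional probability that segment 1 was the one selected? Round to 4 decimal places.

0.8136

Likelihoods f(6.2 | ·): 1: 0.306879; 2: 0.125.
Posterior ∝ prior × likelihood. Numerator for 1: 0.64·0.306879 = 0.196402.
Normalizing constant: 0.64·0.306879 + 0.36·0.125 = 0.241402.
P(1 | observation) = 0.196402 / 0.241402 = 0.813589.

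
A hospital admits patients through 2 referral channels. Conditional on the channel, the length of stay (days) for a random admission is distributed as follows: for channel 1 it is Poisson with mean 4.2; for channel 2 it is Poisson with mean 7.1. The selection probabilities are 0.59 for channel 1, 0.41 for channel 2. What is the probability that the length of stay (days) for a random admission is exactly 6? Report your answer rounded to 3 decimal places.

Conditional on each channel, P(X = 6): 1: 0.114321; 2: 0.1468.
By total probability, P(X = 6) = 0.59·0.114321 + 0.41·0.1468 = 0.127638.

0.128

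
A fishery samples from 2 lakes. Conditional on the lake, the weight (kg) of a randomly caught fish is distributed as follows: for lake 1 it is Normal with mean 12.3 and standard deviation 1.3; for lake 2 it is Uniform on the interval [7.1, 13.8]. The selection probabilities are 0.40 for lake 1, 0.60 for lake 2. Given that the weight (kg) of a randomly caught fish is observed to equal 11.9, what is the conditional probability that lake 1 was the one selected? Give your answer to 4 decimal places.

Likelihoods f(11.9 | ·): 1: 0.29269; 2: 0.149254.
Posterior ∝ prior × likelihood. Numerator for 1: 0.4·0.29269 = 0.117076.
Normalizing constant: 0.4·0.29269 + 0.6·0.149254 = 0.206628.
P(1 | observation) = 0.117076 / 0.206628 = 0.566602.

0.5666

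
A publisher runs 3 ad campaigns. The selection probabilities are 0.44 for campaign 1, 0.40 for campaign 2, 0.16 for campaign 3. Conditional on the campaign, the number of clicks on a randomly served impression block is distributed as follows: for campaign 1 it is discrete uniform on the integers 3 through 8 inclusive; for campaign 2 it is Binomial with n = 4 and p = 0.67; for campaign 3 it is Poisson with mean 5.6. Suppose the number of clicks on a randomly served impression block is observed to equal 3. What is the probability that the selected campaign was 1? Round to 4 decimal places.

0.2940

Likelihoods P(X=3 | ·): 1: 0.166667; 2: 0.397007; 3: 0.108234.
Posterior ∝ prior × likelihood. Numerator for 1: 0.44·0.166667 = 0.0733333.
Normalizing constant: 0.44·0.166667 + 0.4·0.397007 + 0.16·0.108234 = 0.249454.
P(1 | observation) = 0.0733333 / 0.249454 = 0.293976.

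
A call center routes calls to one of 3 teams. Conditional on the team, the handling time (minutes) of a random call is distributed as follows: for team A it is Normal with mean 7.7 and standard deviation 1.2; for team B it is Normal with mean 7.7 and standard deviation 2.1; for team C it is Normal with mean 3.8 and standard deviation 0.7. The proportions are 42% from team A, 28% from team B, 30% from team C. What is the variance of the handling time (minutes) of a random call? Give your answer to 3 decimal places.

5.181

Per component, A: μ=7.7, E[X²]=60.73; B: μ=7.7, E[X²]=63.7; C: μ=3.8, E[X²]=14.93.
E[X] = 0.42·7.7 + 0.28·7.7 + 0.3·3.8 = 6.53.
E[X²] = 0.42·60.73 + 0.28·63.7 + 0.3·14.93 = 47.8216.
Var(X) = E[X²] − (E[X])² = 47.8216 − 42.6409 = 5.1807.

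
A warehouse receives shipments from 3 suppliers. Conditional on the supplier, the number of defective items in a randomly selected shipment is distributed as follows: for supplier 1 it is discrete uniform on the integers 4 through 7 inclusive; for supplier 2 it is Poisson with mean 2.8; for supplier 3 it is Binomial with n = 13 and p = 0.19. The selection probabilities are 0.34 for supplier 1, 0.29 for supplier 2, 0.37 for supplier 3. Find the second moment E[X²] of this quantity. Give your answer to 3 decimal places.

For each component E[X²] = Var + (mean)², giving 1: 31.5; 2: 10.64; 3: 8.1016.
Overall E[X²] = 0.34·31.5 + 0.29·10.64 + 0.37·8.1016 = 16.7932.

16.793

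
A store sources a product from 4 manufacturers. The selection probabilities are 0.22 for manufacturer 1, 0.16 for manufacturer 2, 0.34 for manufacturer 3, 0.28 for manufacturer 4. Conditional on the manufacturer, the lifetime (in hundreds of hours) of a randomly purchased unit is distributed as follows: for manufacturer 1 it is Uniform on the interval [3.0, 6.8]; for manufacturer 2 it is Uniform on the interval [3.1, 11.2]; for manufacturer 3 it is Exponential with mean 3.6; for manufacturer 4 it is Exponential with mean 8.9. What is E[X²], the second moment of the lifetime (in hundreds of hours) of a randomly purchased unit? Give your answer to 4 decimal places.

For each component E[X²] = Var + (mean)², giving 1: 25.2133; 2: 56.59; 3: 25.92; 4: 158.42.
Overall E[X²] = 0.22·25.2133 + 0.16·56.59 + 0.34·25.92 + 0.28·158.42 = 67.7717.

67.7717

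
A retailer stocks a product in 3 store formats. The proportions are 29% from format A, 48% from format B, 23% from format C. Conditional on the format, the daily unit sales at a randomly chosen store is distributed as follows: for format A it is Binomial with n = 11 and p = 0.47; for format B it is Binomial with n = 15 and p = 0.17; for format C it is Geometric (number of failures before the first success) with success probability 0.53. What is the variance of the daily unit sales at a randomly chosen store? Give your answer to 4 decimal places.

4.6800

Per component, A: μ=5.17, E[X²]=29.469; B: μ=2.55, E[X²]=8.619; C: μ=0.886792, E[X²]=2.45959.
E[X] = 0.29·5.17 + 0.48·2.55 + 0.23·0.886792 = 2.92726.
E[X²] = 0.29·29.469 + 0.48·8.619 + 0.23·2.45959 = 13.2488.
Var(X) = E[X²] − (E[X])² = 13.2488 − 8.56886 = 4.67997.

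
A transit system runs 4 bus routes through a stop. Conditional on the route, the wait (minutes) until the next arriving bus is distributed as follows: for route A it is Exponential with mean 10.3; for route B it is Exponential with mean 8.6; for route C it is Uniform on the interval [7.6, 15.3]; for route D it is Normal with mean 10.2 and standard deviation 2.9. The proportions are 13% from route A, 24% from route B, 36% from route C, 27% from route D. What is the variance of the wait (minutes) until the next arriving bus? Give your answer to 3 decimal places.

36.763

Per component, A: μ=10.3, E[X²]=212.18; B: μ=8.6, E[X²]=147.92; C: μ=11.45, E[X²]=136.043; D: μ=10.2, E[X²]=112.45.
E[X] = 0.13·10.3 + 0.24·8.6 + 0.36·11.45 + 0.27·10.2 = 10.279.
E[X²] = 0.13·212.18 + 0.24·147.92 + 0.36·136.043 + 0.27·112.45 = 142.421.
Var(X) = E[X²] − (E[X])² = 142.421 − 105.658 = 36.7635.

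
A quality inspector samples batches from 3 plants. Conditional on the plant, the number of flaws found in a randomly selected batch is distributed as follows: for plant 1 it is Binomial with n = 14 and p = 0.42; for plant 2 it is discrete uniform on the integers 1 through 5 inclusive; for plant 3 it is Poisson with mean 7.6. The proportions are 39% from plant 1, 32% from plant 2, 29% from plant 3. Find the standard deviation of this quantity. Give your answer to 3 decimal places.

Per component, 1: μ=5.88, E[X²]=37.9848; 2: μ=3, E[X²]=11; 3: μ=7.6, E[X²]=65.36.
E[X] = 0.39·5.88 + 0.32·3 + 0.29·7.6 = 5.4572.
E[X²] = 0.39·37.9848 + 0.32·11 + 0.29·65.36 = 37.2885.
Var(X) = E[X²] − (E[X])² = 37.2885 − 29.781 = 7.50744.
SD(X) = √7.50744 = 2.73997.

2.740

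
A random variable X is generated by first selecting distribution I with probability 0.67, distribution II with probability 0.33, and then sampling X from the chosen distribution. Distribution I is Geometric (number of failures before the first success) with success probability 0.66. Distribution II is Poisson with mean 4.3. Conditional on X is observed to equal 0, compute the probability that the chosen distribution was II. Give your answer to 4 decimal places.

0.0100

Likelihoods P(X=0 | ·): I: 0.66; II: 0.0135686.
Posterior ∝ prior × likelihood. Numerator for II: 0.33·0.0135686 = 0.00447762.
Normalizing constant: 0.67·0.66 + 0.33·0.0135686 = 0.446678.
P(II | observation) = 0.00447762 / 0.446678 = 0.0100243.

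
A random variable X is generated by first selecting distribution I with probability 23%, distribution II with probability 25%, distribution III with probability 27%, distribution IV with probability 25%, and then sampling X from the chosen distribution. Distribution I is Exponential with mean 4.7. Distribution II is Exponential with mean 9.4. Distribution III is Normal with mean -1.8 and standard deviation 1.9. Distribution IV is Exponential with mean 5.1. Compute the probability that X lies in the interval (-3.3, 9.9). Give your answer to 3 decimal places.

0.791

Conditional on each component, P(-3.3 < X < 9.9): I: 0.878323; II: 0.651177; III: 0.785082; IV: 0.856465.
By total probability, P(-3.3 < X < 9.9) = 0.23·0.878323 + 0.25·0.651177 + 0.27·0.785082 + 0.25·0.856465 = 0.790897.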